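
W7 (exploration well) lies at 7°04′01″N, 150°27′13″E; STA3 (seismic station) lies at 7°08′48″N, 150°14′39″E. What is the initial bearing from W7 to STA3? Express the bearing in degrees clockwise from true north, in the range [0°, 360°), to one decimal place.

291.0°

W7: φ = +7.06694°, λ = +150.45361°
STA3: φ = +7.14667°, λ = +150.24417°
Δλ = -0.2094°
y = sin Δλ · cos φ₂ = -0.003627
x = cos φ₁ sin φ₂ − sin φ₁ cos φ₂ cos Δλ = 0.001392
θ = atan2(y, x) = -69.0011° → 290.9989° (mod 360°)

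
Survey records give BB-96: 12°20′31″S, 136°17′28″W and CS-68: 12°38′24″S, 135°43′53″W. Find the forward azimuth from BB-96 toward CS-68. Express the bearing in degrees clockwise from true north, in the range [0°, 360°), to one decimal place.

BB-96: φ = -12.34194°, λ = -136.29111°
CS-68: φ = -12.64000°, λ = -135.73139°
Δλ = 0.5597°
y = sin Δλ · cos φ₂ = 0.009532
x = cos φ₁ sin φ₂ − sin φ₁ cos φ₂ cos Δλ = -0.005212
θ = atan2(y, x) = 118.6691° → 118.6691° (mod 360°)

118.7°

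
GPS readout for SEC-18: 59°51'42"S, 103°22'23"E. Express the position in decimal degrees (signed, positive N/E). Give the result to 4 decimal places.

lat: 59.8617° S → -59.8617°
lon: 103.3731° E → +103.3731°

-59.8617°, +103.3731°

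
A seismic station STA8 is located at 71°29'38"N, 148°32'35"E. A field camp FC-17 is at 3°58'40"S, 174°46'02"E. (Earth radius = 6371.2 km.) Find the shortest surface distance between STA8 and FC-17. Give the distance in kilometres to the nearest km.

8606 km

STA8: φ = +71.49389°, λ = +148.54306°
FC-17: φ = -3.97778°, λ = +174.76722°
Δφ = -75.4717°,  Δλ = 26.2242°
a = sin²(Δφ/2) + cos φ₁ cos φ₂ sin²(Δλ/2) = 0.390866
c = 2·arcsin(√a) = 1.350758 rad = 77.3927°
d = R·c = 6371.2 × 1.350758 = 8605.9 km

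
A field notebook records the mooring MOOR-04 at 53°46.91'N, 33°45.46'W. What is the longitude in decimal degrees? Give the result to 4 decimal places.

33° + 45.46′/60 = 33 + 0.75767 = 33.7577°

33.7577°W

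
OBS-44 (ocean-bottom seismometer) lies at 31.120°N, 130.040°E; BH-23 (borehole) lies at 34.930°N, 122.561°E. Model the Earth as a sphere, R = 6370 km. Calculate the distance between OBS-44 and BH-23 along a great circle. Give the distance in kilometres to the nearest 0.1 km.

815.4 km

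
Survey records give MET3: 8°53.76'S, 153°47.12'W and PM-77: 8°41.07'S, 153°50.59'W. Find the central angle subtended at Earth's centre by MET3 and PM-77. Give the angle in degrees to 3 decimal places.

0.219°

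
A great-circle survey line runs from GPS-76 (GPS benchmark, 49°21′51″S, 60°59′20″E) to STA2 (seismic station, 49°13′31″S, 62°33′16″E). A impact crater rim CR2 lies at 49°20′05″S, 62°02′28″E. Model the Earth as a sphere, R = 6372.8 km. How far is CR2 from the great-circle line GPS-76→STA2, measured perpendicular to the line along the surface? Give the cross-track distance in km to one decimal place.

6.8 km

GPS-76: φ = -49.36417°, λ = +60.98889°
STA2: φ = -49.22528°, λ = +62.55444°
CR2: φ = -49.33472°, λ = +62.04111°
δ₁₃ = central angle GPS-76→CR2 = 0.011975 rad  (haversine)
θ₁₃ = bearing GPS-76→CR2 = 87.940°,  θ₁₂ = bearing GPS-76→STA2 = 82.847°
dₓₜ = R·arcsin(sin δ₁₃ · sin(θ₁₃ − θ₁₂)) = 6372.8·arcsin(0.01197·sin(5.092°)) = 6.773 km
|dₓₜ| = 6.773 km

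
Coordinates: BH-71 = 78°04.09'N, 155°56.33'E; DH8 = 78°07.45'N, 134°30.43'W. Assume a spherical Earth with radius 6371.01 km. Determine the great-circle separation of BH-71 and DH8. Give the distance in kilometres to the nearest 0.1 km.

1502.6 km

BH-71: φ = +78.06817°, λ = +155.93883°
DH8: φ = +78.12417°, λ = -134.50717°
Δφ = 0.0560°,  Δλ = 69.5540°
a = sin²(Δφ/2) + cos φ₁ cos φ₂ sin²(Δλ/2) = 0.013842
c = 2·arcsin(√a) = 0.235853 rad = 13.5134°
d = R·c = 6371.01 × 0.235853 = 1502.6 km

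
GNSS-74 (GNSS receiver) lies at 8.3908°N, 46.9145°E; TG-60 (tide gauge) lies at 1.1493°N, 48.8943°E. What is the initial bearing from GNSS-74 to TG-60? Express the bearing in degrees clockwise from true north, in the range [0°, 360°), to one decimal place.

Δλ = 1.9798°
y = sin Δλ · cos φ₂ = 0.034540
x = cos φ₁ sin φ₂ − sin φ₁ cos φ₂ cos Δλ = -0.125965
θ = atan2(y, x) = 164.6661° → 164.6661° (mod 360°)

164.7°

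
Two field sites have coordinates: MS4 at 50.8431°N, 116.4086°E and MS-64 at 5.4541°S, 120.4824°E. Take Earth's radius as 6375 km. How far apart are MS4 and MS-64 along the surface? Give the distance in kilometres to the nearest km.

Δφ = -56.2972°,  Δλ = 4.0738°
a = sin²(Δφ/2) + cos φ₁ cos φ₂ sin²(Δλ/2) = 0.223352
c = 2·arcsin(√a) = 0.984479 rad = 56.4065°
d = R·c = 6375 × 0.984479 = 6276.1 km

6276 km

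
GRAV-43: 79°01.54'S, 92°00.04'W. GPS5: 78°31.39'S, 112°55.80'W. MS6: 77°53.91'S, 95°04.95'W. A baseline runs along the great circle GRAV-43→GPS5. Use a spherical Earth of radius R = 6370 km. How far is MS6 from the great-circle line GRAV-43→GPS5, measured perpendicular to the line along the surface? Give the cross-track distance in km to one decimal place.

GRAV-43: φ = -79.02567°, λ = -92.00067°
GPS5: φ = -78.52317°, λ = -112.93000°
MS6: φ = -77.89850°, λ = -95.08250°
δ₁₃ = central angle GRAV-43→MS6 = 0.022416 rad  (haversine)
θ₁₃ = bearing GRAV-43→MS6 = 329.811°,  θ₁₂ = bearing GRAV-43→GPS5 = 266.684°
dₓₜ = R·arcsin(sin δ₁₃ · sin(θ₁₃ − θ₁₂)) = 6370·arcsin(0.02241·sin(63.126°)) = 127.366 km
|dₓₜ| = 127.366 km

127.4 km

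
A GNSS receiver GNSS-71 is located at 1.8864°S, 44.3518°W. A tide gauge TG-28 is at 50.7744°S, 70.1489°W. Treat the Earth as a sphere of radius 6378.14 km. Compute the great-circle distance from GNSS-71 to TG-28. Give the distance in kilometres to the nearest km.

5958 km

Δφ = -48.8880°,  Δλ = -25.7971°
a = sin²(Δφ/2) + cos φ₁ cos φ₂ sin²(Δλ/2) = 0.202727
c = 2·arcsin(√a) = 0.934096 rad = 53.5198°
d = R·c = 6378.14 × 0.934096 = 5957.8 km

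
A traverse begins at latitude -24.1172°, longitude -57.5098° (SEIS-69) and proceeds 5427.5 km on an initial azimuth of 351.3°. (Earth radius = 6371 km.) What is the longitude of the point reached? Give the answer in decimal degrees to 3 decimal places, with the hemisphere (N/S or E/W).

64.679°W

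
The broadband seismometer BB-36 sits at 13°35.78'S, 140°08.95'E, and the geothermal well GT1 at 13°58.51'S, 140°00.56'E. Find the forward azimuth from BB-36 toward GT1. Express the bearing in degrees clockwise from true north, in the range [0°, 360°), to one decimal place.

199.7°

BB-36: φ = -13.59633°, λ = +140.14917°
GT1: φ = -13.97517°, λ = +140.00933°
Δλ = -0.1398°
y = sin Δλ · cos φ₂ = -0.002368
x = cos φ₁ sin φ₂ − sin φ₁ cos φ₂ cos Δλ = -0.006613
θ = atan2(y, x) = -160.2947° → 199.7053° (mod 360°)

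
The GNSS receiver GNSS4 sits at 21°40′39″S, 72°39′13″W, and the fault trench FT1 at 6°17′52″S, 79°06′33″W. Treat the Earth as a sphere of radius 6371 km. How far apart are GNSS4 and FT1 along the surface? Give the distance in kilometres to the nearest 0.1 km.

GNSS4: φ = -21.67750°, λ = -72.65361°
FT1: φ = -6.29778°, λ = -79.10917°
Δφ = 15.3797°,  Δλ = -6.4556°
a = sin²(Δφ/2) + cos φ₁ cos φ₂ sin²(Δλ/2) = 0.020834
c = 2·arcsin(√a) = 0.289689 rad = 16.5980°
d = R·c = 6371 × 0.289689 = 1845.6 km

1845.6 km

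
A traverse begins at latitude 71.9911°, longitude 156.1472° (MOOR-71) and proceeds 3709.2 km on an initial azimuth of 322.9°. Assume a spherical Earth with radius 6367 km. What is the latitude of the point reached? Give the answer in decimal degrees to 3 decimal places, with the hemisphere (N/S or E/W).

68.405°N

δ = d/R = 3709.2/6367 = 0.582566 rad
φ₂ = arcsin(sin φ₁ cos δ + cos φ₁ sin δ cos θ)
   = arcsin(0.95101·0.83505 + 0.30916·0.55017·0.79758) = 68.40463°
λ₂ = λ₁ + atan2(sin θ sin δ cos φ₁, cos δ − sin φ₁ sin φ₂) = 40.52820°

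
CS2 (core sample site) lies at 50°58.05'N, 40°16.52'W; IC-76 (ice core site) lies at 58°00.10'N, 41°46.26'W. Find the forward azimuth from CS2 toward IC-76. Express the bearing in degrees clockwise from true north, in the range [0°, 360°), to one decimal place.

353.6°

CS2: φ = +50.96750°, λ = -40.27533°
IC-76: φ = +58.00167°, λ = -41.77100°
Δλ = -1.4957°
y = sin Δλ · cos φ₂ = -0.013831
x = cos φ₁ sin φ₂ − sin φ₁ cos φ₂ cos Δλ = 0.122601
θ = atan2(y, x) = -6.4365° → 353.5635° (mod 360°)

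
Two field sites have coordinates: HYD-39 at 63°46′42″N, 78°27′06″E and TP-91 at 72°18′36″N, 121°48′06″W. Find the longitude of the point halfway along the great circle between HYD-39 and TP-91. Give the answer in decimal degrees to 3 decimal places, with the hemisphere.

112.313°E

HYD-39: φ = +63.77833°, λ = +78.45167°
TP-91: φ = +72.31000°, λ = -121.80167°
Bx = cos φ₂ cos Δλ = -0.285079,  By = cos φ₂ sin Δλ = 0.105190
φₘ = atan2(sin φ₁ + sin φ₂, √((cos φ₁ + Bx)² + By²)) = 84.17270°
λₘ = λ₁ + atan2(By, cos φ₁ + Bx) = 112.31329°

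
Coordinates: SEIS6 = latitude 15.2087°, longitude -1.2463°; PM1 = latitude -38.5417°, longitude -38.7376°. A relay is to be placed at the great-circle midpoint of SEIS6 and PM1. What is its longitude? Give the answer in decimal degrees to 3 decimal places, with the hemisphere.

Bx = cos φ₂ cos Δλ = 0.620597,  By = cos φ₂ sin Δλ = -0.476051
φₘ = atan2(sin φ₁ + sin φ₂, √((cos φ₁ + Bx)² + By²)) = -12.29312°
λₘ = λ₁ + atan2(By, cos φ₁ + Bx) = -17.95812°

17.958°W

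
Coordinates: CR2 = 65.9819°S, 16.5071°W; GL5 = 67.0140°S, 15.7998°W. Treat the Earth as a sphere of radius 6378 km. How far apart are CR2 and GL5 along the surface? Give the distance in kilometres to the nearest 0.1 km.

119.1 km

Δφ = -1.0321°,  Δλ = 0.7073°
a = sin²(Δφ/2) + cos φ₁ cos φ₂ sin²(Δλ/2) = 0.000087
c = 2·arcsin(√a) = 0.018674 rad = 1.0699°
d = R·c = 6378 × 0.018674 = 119.1 km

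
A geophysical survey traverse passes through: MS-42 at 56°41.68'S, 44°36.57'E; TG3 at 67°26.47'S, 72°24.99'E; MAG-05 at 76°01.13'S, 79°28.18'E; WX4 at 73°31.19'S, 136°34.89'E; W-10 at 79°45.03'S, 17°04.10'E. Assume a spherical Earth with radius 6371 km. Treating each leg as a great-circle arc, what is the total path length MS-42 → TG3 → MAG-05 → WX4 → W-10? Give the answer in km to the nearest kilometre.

MS-42: φ = -56.69467°, λ = +44.60950°
TG3: φ = -67.44117°, λ = +72.41650°
MAG-05: φ = -76.01883°, λ = +79.46967°
WX4: φ = -73.51983°, λ = +136.58150°
W-10: φ = -79.75050°, λ = +17.06833°
MS-42→TG3: c = 0.290375 rad, d = 1849.98 km
TG3→MAG-05: c = 0.154340 rad, d = 983.30 km
MAG-05→WX4: c = 0.254748 rad, d = 1623.00 km
WX4→W-10: c = 0.405895 rad, d = 2585.95 km
Total = 1849.98 + 983.30 + 1623.00 + 2585.95 = 7042.24 km

7042 km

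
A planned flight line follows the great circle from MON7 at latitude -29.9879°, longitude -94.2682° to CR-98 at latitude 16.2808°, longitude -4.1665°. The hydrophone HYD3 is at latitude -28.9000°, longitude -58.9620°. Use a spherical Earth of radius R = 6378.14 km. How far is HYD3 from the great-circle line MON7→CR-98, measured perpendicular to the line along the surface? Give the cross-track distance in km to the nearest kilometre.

δ₁₃ = central angle MON7→HYD3 = 0.534830 rad  (haversine)
θ₁₃ = bearing MON7→HYD3 = 96.930°,  θ₁₂ = bearing MON7→CR-98 = 75.852°
dₓₜ = R·arcsin(sin δ₁₃ · sin(θ₁₃ − θ₁₂)) = 6378.14·arcsin(0.50969·sin(21.078°)) = 1175.772 km
|dₓₜ| = 1175.772 km

1176 km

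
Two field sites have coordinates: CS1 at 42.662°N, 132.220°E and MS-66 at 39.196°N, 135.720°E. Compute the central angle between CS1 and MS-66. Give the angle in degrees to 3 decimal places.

4.359°

Δφ = -3.4660°,  Δλ = 3.5000°
a = sin²(Δφ/2) + cos φ₁ cos φ₂ sin²(Δλ/2) = 0.001446
c = 2·arcsin(√a) = 0.076073 rad = 4.3586°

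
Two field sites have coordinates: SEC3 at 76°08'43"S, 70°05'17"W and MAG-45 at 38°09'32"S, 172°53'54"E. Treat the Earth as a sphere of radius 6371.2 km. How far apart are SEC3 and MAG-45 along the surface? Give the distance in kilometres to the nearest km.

SEC3: φ = -76.14528°, λ = -70.08806°
MAG-45: φ = -38.15889°, λ = +172.89833°
Δφ = 37.9864°,  Δλ = -117.0136°
a = sin²(Δφ/2) + cos φ₁ cos φ₂ sin²(Δλ/2) = 0.242826
c = 2·arcsin(√a) = 1.030549 rad = 59.0461°
d = R·c = 6371.2 × 1.030549 = 6565.8 km

6566 km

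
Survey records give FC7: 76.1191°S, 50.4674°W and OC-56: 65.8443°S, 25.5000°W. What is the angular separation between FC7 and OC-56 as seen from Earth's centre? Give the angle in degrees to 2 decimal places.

Δφ = 10.2748°,  Δλ = 24.9674°
a = sin²(Δφ/2) + cos φ₁ cos φ₂ sin²(Δλ/2) = 0.012605
c = 2·arcsin(√a) = 0.225022 rad = 12.8928°

12.89°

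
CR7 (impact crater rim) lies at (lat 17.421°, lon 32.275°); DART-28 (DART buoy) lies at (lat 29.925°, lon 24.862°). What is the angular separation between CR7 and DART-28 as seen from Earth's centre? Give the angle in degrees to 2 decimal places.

14.22°

Δφ = 12.5040°,  Δλ = -7.4130°
a = sin²(Δφ/2) + cos φ₁ cos φ₂ sin²(Δλ/2) = 0.015315
c = 2·arcsin(√a) = 0.248146 rad = 14.2177°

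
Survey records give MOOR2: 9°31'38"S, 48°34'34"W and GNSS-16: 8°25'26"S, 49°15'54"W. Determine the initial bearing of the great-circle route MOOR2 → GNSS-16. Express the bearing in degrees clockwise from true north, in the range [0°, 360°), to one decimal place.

328.3°

MOOR2: φ = -9.52722°, λ = -48.57611°
GNSS-16: φ = -8.42389°, λ = -49.26500°
Δλ = -0.6889°
y = sin Δλ · cos φ₂ = -0.011893
x = cos φ₁ sin φ₂ − sin φ₁ cos φ₂ cos Δλ = 0.019244
θ = atan2(y, x) = -31.7176° → 328.2824° (mod 360°)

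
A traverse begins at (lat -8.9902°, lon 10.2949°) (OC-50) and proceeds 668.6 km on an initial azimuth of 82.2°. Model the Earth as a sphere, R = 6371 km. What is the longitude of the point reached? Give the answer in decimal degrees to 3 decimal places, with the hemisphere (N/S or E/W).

δ = d/R = 668.6/6371 = 0.104944 rad
φ₂ = arcsin(sin φ₁ cos δ + cos φ₁ sin δ cos θ)
   = arcsin(-0.15627·0.99450 + 0.98772·0.10475·0.13572) = -8.12678°
λ₂ = λ₁ + atan2(sin θ sin δ cos φ₁, cos δ − sin φ₁ sin φ₂) = 16.31258°

16.313°E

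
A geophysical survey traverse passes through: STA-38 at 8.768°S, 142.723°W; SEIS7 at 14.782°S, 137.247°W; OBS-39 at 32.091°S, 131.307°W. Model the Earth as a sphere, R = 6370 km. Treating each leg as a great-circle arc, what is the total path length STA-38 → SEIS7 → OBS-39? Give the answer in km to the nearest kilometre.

STA-38→SEIS7: c = 0.140578 rad, d = 895.48 km
SEIS7→OBS-39: c = 0.316547 rad, d = 2016.41 km
Total = 895.48 + 2016.41 = 2911.89 km

2912 km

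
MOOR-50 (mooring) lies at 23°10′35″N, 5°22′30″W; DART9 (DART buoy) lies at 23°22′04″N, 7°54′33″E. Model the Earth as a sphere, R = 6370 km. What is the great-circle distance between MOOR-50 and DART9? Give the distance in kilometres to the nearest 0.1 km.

MOOR-50: φ = +23.17639°, λ = -5.37500°
DART9: φ = +23.36778°, λ = +7.90917°
Δφ = 0.1914°,  Δλ = 13.2842°
a = sin²(Δφ/2) + cos φ₁ cos φ₂ sin²(Δλ/2) = 0.011293
c = 2·arcsin(√a) = 0.212940 rad = 12.2006°
d = R·c = 6370 × 0.212940 = 1356.4 km

1356.4 km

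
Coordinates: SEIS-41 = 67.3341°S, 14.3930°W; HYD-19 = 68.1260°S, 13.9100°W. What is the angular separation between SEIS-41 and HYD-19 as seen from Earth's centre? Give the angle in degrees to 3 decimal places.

Δφ = -0.7919°,  Δλ = 0.4830°
a = sin²(Δφ/2) + cos φ₁ cos φ₂ sin²(Δλ/2) = 0.000050
c = 2·arcsin(√a) = 0.014186 rad = 0.8128°

0.813°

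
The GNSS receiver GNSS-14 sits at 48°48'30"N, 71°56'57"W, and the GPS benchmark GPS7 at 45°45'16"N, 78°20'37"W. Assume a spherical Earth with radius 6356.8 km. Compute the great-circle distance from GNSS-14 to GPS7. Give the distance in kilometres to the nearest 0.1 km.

588.3 km

GNSS-14: φ = +48.80833°, λ = -71.94917°
GPS7: φ = +45.75444°, λ = -78.34361°
Δφ = -3.0539°,  Δλ = -6.3944°
a = sin²(Δφ/2) + cos φ₁ cos φ₂ sin²(Δλ/2) = 0.002139
c = 2·arcsin(√a) = 0.092541 rad = 5.3022°
d = R·c = 6356.8 × 0.092541 = 588.3 km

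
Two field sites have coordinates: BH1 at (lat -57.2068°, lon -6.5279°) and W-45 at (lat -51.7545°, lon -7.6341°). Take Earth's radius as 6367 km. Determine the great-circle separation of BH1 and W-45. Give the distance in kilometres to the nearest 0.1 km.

610.1 km

Δφ = 5.4523°,  Δλ = -1.1062°
a = sin²(Δφ/2) + cos φ₁ cos φ₂ sin²(Δλ/2) = 0.002293
c = 2·arcsin(√a) = 0.095816 rad = 5.4899°
d = R·c = 6367 × 0.095816 = 610.1 km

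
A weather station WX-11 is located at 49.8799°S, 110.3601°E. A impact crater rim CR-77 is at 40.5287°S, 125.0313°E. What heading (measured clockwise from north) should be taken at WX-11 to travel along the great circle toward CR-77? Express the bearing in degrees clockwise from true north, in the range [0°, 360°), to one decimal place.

53.3°

Δλ = 14.6712°
y = sin Δλ · cos φ₂ = 0.192507
x = cos φ₁ sin φ₂ − sin φ₁ cos φ₂ cos Δλ = 0.143535
θ = atan2(y, x) = 53.2915° → 53.2915° (mod 360°)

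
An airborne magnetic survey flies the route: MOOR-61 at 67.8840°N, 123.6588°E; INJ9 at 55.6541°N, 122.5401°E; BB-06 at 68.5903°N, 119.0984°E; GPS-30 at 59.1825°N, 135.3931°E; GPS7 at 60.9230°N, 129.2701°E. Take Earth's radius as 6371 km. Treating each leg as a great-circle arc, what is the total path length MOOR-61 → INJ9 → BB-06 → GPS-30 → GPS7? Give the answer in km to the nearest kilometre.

4508 km

MOOR-61→INJ9: c = 0.213643 rad, d = 1361.12 km
INJ9→BB-06: c = 0.227433 rad, d = 1448.97 km
BB-06→GPS-30: c = 0.205113 rad, d = 1306.77 km
GPS-30→GPS7: c = 0.061356 rad, d = 390.90 km
Total = 1361.12 + 1448.97 + 1306.77 + 390.90 = 4507.77 km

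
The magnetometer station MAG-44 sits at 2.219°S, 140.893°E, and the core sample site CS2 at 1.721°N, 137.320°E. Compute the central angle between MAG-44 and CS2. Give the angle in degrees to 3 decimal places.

Δφ = 3.9400°,  Δλ = -3.5730°
a = sin²(Δφ/2) + cos φ₁ cos φ₂ sin²(Δλ/2) = 0.002152
c = 2·arcsin(√a) = 0.092822 rad = 5.3183°

5.318°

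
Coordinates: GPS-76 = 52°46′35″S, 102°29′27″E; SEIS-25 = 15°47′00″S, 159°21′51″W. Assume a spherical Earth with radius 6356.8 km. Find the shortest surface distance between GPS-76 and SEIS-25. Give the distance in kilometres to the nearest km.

GPS-76: φ = -52.77639°, λ = +102.49083°
SEIS-25: φ = -15.78333°, λ = -159.36417°
Δφ = 36.9931°,  Δλ = 98.1450°
a = sin²(Δφ/2) + cos φ₁ cos φ₂ sin²(Δλ/2) = 0.432943
c = 2·arcsin(√a) = 1.436276 rad = 82.2926°
d = R·c = 6356.8 × 1.436276 = 9130.1 km

9130 km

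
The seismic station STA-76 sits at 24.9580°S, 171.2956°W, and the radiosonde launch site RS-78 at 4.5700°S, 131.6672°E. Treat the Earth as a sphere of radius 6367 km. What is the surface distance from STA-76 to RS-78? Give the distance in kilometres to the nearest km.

Δφ = 20.3880°,  Δλ = -57.0372°
a = sin²(Δφ/2) + cos φ₁ cos φ₂ sin²(Δλ/2) = 0.237331
c = 2·arcsin(√a) = 1.017685 rad = 58.3091°
d = R·c = 6367 × 1.017685 = 6479.6 km

6480 km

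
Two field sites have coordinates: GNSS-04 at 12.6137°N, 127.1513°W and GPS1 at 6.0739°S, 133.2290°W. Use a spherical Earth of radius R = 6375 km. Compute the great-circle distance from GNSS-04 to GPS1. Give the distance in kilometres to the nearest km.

Δφ = -18.6876°,  Δλ = -6.0777°
a = sin²(Δφ/2) + cos φ₁ cos φ₂ sin²(Δλ/2) = 0.029087
c = 2·arcsin(√a) = 0.342776 rad = 19.6396°
d = R·c = 6375 × 0.342776 = 2185.2 km

2185 km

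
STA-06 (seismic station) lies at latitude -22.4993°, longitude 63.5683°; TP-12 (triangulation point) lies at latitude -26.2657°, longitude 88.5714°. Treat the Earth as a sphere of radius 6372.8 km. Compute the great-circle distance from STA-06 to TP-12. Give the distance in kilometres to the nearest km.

2563 km

Δφ = -3.7664°,  Δλ = 25.0031°
a = sin²(Δφ/2) + cos φ₁ cos φ₂ sin²(Δλ/2) = 0.039901
c = 2·arcsin(√a) = 0.402211 rad = 23.0450°
d = R·c = 6372.8 × 0.402211 = 2563.2 km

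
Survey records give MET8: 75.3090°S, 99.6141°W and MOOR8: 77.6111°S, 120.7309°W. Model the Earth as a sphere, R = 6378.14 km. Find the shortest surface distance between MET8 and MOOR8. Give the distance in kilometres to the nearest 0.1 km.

602.7 km

Δφ = -2.3021°,  Δλ = -21.1168°
a = sin²(Δφ/2) + cos φ₁ cos φ₂ sin²(Δλ/2) = 0.002230
c = 2·arcsin(√a) = 0.094490 rad = 5.4139°
d = R·c = 6378.14 × 0.094490 = 602.7 km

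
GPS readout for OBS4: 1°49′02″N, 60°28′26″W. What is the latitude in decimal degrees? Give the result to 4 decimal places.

1.8172°N

1° + 49′/60 + 2″/3600 = 1 + 0.81667 + 0.00056 = 1.8172°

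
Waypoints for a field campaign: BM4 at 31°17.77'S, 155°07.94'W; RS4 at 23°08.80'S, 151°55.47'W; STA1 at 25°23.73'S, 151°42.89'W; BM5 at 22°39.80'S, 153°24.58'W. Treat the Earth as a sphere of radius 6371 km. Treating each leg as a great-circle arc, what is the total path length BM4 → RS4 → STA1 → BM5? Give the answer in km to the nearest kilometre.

BM4: φ = -31.29617°, λ = -155.13233°
RS4: φ = -23.14667°, λ = -151.92450°
STA1: φ = -25.39550°, λ = -151.71483°
BM5: φ = -22.66333°, λ = -153.40967°
BM4→RS4: c = 0.150672 rad, d = 959.93 km
RS4→STA1: c = 0.039391 rad, d = 250.96 km
STA1→BM5: c = 0.054805 rad, d = 349.16 km
Total = 959.93 + 250.96 + 349.16 = 1560.05 km

1560 km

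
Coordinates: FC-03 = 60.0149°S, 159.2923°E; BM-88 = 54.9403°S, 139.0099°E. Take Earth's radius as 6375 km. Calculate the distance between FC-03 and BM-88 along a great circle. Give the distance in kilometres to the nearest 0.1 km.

Δφ = 5.0746°,  Δλ = -20.2824°
a = sin²(Δφ/2) + cos φ₁ cos φ₂ sin²(Δλ/2) = 0.010860
c = 2·arcsin(√a) = 0.208803 rad = 11.9635°
d = R·c = 6375 × 0.208803 = 1331.1 km

1331.1 km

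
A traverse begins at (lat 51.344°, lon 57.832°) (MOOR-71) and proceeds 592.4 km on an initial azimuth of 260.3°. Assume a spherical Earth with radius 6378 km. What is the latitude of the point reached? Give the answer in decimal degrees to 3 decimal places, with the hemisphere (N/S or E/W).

δ = d/R = 592.4/6378 = 0.092882 rad
φ₂ = arcsin(sin φ₁ cos δ + cos φ₁ sin δ cos θ)
   = arcsin(0.78091·0.99569 + 0.62464·0.09275·-0.16849) = 50.15521°
λ₂ = λ₁ + atan2(sin θ sin δ cos φ₁, cos δ − sin φ₁ sin φ₂) = 49.62852°

50.155°N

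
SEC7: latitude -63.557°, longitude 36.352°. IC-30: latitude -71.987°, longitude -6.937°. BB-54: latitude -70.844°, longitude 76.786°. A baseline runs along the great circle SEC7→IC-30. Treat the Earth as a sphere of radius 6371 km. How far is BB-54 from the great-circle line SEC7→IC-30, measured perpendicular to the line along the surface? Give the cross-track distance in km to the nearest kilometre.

δ₁₃ = central angle SEC7→BB-54 = 0.294242 rad  (haversine)
θ₁₃ = bearing SEC7→BB-54 = 132.791°,  θ₁₂ = bearing SEC7→IC-30 = 223.693°
dₓₜ = R·arcsin(sin δ₁₃ · sin(θ₁₃ − θ₁₂)) = 6371·arcsin(0.29001·sin(-90.901°)) = -1874.380 km
|dₓₜ| = 1874.380 km

1874 km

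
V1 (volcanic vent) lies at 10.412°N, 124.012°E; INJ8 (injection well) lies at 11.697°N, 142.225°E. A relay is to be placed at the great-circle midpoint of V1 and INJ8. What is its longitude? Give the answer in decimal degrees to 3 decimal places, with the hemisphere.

133.098°E

Bx = cos φ₂ cos Δλ = 0.930175,  By = cos φ₂ sin Δλ = 0.306060
φₘ = atan2(sin φ₁ + sin φ₂, √((cos φ₁ + Bx)² + By²)) = 11.19207°
λₘ = λ₁ + atan2(By, cos φ₁ + Bx) = 133.09838°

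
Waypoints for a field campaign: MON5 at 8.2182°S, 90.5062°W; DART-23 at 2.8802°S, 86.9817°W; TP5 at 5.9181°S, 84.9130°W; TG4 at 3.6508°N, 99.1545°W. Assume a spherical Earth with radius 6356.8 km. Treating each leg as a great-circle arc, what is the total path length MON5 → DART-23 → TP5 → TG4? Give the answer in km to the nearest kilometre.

3018 km

MON5→DART-23: c = 0.111470 rad, d = 708.59 km
DART-23→TP5: c = 0.064085 rad, d = 407.38 km
TP5→TG4: c = 0.299176 rad, d = 1901.80 km
Total = 708.59 + 407.38 + 1901.80 = 3017.77 km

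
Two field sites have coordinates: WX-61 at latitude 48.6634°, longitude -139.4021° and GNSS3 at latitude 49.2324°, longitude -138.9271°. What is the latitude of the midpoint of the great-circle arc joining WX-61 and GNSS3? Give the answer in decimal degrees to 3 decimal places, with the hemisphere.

48.948°N

Bx = cos φ₂ cos Δλ = 0.652970,  By = cos φ₂ sin Δλ = 0.005413
φₘ = atan2(sin φ₁ + sin φ₂, √((cos φ₁ + Bx)² + By²)) = 48.94814°
λₘ = λ₁ + atan2(By, cos φ₁ + Bx) = -139.16595°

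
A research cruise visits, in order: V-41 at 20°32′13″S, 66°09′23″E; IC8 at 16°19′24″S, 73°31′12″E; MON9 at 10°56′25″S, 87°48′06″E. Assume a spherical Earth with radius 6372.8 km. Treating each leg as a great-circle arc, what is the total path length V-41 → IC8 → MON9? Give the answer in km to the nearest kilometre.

V-41: φ = -20.53694°, λ = +66.15639°
IC8: φ = -16.32333°, λ = +73.52000°
MON9: φ = -10.94028°, λ = +87.80167°
V-41→IC8: c = 0.142350 rad, d = 907.17 km
IC8→MON9: c = 0.259691 rad, d = 1654.96 km
Total = 907.17 + 1654.96 = 2562.13 km

2562 km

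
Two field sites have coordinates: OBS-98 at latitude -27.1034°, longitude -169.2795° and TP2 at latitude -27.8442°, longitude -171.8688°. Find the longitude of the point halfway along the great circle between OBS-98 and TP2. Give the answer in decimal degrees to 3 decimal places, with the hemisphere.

Bx = cos φ₂ cos Δλ = 0.883318,  By = cos φ₂ sin Δλ = -0.039946
φₘ = atan2(sin φ₁ + sin φ₂, √((cos φ₁ + Bx)² + By²)) = -27.47979°
λₘ = λ₁ + atan2(By, cos φ₁ + Bx) = -170.56980°

170.570°W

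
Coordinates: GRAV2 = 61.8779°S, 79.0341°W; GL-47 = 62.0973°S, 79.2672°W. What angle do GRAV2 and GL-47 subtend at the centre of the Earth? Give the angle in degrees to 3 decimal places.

Δφ = -0.2194°,  Δλ = -0.2331°
a = sin²(Δφ/2) + cos φ₁ cos φ₂ sin²(Δλ/2) = 0.000005
c = 2·arcsin(√a) = 0.004279 rad = 0.2452°

0.245°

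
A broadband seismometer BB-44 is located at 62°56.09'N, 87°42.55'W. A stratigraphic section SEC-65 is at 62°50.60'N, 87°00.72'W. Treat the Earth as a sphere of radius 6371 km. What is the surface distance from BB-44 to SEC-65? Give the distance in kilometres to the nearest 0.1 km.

BB-44: φ = +62.93483°, λ = -87.70917°
SEC-65: φ = +62.84333°, λ = -87.01200°
Δφ = -0.0915°,  Δλ = 0.6972°
a = sin²(Δφ/2) + cos φ₁ cos φ₂ sin²(Δλ/2) = 0.000008
c = 2·arcsin(√a) = 0.005770 rad = 0.3306°
d = R·c = 6371 × 0.005770 = 36.8 km

36.8 km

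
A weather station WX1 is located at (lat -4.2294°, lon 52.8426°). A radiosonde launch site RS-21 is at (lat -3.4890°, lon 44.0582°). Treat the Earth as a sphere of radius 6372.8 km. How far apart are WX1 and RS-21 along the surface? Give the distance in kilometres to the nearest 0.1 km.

978.3 km

Δφ = 0.7404°,  Δλ = -8.7844°
a = sin²(Δφ/2) + cos φ₁ cos φ₂ sin²(Δλ/2) = 0.005880
c = 2·arcsin(√a) = 0.153512 rad = 8.7956°
d = R·c = 6372.8 × 0.153512 = 978.3 km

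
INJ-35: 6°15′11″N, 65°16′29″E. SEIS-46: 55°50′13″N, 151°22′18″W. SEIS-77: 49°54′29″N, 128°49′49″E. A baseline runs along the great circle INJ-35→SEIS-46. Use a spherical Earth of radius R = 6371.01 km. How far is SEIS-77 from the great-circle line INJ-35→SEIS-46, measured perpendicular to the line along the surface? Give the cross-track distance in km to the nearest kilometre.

1785 km

INJ-35: φ = +6.25306°, λ = +65.27472°
SEIS-46: φ = +55.83694°, λ = -151.37167°
SEIS-77: φ = +49.90806°, λ = +128.83028°
δ₁₃ = central angle INJ-35→SEIS-77 = 1.193489 rad  (haversine)
θ₁₃ = bearing INJ-35→SEIS-77 = 38.335°,  θ₁₂ = bearing INJ-35→SEIS-46 = 21.034°
dₓₜ = R·arcsin(sin δ₁₃ · sin(θ₁₃ − θ₁₂)) = 6371.01·arcsin(0.92966·sin(17.301°)) = 1784.624 km
|dₓₜ| = 1784.624 km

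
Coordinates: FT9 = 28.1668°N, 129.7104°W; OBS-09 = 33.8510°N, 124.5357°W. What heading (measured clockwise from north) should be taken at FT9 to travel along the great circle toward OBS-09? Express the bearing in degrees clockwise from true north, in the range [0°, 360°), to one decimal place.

36.7°

Δλ = 5.1747°
y = sin Δλ · cos φ₂ = 0.074904
x = cos φ₁ sin φ₂ − sin φ₁ cos φ₂ cos Δλ = 0.100643
θ = atan2(y, x) = 36.6587° → 36.6587° (mod 360°)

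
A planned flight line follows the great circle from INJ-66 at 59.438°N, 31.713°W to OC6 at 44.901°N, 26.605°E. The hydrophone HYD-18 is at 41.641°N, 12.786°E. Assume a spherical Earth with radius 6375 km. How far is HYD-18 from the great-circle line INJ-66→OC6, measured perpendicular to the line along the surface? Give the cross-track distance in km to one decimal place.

987.9 km

δ₁₃ = central angle INJ-66→HYD-18 = 0.567611 rad  (haversine)
θ₁₃ = bearing INJ-66→HYD-18 = 103.021°,  θ₁₂ = bearing INJ-66→OC6 = 86.337°
dₓₜ = R·arcsin(sin δ₁₃ · sin(θ₁₃ − θ₁₂)) = 6375·arcsin(0.53762·sin(16.684°)) = 987.884 km
|dₓₜ| = 987.884 km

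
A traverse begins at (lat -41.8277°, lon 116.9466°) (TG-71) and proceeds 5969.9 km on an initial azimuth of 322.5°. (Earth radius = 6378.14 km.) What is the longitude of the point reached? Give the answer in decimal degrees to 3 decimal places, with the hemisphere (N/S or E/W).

87.490°E

δ = d/R = 5969.9/6378.14 = 0.935994 rad
φ₂ = arcsin(sin φ₁ cos δ + cos φ₁ sin δ cos θ)
   = arcsin(-0.66689·0.59302 + 0.74515·0.80519·0.79335) = 4.61868°
λ₂ = λ₁ + atan2(sin θ sin δ cos φ₁, cos δ − sin φ₁ sin φ₂) = 87.48995°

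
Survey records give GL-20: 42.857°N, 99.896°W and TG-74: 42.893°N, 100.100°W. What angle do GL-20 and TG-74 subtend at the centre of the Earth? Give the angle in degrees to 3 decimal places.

0.154°

Δφ = 0.0360°,  Δλ = -0.2040°
a = sin²(Δφ/2) + cos φ₁ cos φ₂ sin²(Δλ/2) = 0.000002
c = 2·arcsin(√a) = 0.002684 rad = 0.1538°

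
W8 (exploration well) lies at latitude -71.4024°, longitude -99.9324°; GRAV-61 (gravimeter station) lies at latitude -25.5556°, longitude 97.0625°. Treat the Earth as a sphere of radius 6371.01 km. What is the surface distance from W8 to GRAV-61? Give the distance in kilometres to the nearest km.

9153 km

Δφ = 45.8468°,  Δλ = -163.0051°
a = sin²(Δφ/2) + cos φ₁ cos φ₂ sin²(Δλ/2) = 0.433147
c = 2·arcsin(√a) = 1.436689 rad = 82.3162°
d = R·c = 6371.01 × 1.436689 = 9153.2 km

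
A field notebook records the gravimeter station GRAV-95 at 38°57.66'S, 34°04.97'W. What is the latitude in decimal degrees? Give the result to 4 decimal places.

38° + 57.66′/60 = 38 + 0.96100 = 38.9610°

38.9610°S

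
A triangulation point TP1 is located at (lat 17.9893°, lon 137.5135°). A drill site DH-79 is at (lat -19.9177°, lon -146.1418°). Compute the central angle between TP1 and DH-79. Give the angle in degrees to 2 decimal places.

83.92°

Δφ = -37.9070°,  Δλ = 76.3447°
a = sin²(Δφ/2) + cos φ₁ cos φ₂ sin²(Δλ/2) = 0.447052
c = 2·arcsin(√a) = 1.464702 rad = 83.9212°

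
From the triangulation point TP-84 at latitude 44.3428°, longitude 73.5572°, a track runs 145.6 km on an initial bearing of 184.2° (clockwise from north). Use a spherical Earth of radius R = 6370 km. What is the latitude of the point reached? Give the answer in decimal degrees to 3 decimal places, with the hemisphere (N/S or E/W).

43.037°N

δ = d/R = 145.6/6370 = 0.022857 rad
φ₂ = arcsin(sin φ₁ cos δ + cos φ₁ sin δ cos θ)
   = arcsin(0.69895·0.99974 + 0.71517·0.02286·-0.99731) = 43.03662°
λ₂ = λ₁ + atan2(sin θ sin δ cos φ₁, cos δ − sin φ₁ sin φ₂) = 73.42599°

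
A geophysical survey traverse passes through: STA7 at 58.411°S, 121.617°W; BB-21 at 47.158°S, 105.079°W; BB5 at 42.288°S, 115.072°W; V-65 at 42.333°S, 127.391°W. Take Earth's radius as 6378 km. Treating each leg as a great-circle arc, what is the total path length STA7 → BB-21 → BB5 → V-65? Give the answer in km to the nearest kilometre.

3637 km

STA7→BB-21: c = 0.261358 rad, d = 1666.94 km
BB-21→BB5: c = 0.150085 rad, d = 957.24 km
BB5→V-65: c = 0.158862 rad, d = 1013.22 km
Total = 1666.94 + 957.24 + 1013.22 = 3637.41 km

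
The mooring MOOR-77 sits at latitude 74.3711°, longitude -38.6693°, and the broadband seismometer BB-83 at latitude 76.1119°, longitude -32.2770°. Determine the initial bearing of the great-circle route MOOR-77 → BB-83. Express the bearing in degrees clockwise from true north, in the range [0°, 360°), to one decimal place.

Δλ = 6.3923°
y = sin Δλ · cos φ₂ = 0.026723
x = cos φ₁ sin φ₂ − sin φ₁ cos φ₂ cos Δλ = 0.031815
θ = atan2(y, x) = 40.0289° → 40.0289° (mod 360°)

40.0°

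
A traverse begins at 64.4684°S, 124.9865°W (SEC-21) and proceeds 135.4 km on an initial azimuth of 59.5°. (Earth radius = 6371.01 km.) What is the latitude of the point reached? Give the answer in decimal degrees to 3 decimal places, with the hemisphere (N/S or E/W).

63.831°S

δ = d/R = 135.4/6371.01 = 0.021253 rad
φ₂ = arcsin(sin φ₁ cos δ + cos φ₁ sin δ cos θ)
   = arcsin(-0.90235·0.99977 + 0.43101·0.02125·0.50754) = -63.83075°
λ₂ = λ₁ + atan2(sin θ sin δ cos φ₁, cos δ − sin φ₁ sin φ₂) = -122.60701°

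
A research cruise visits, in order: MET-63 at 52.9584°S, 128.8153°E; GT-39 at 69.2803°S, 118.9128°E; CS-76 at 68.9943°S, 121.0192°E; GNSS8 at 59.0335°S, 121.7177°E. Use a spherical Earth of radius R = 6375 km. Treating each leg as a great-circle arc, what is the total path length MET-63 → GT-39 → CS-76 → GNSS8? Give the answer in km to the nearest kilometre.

3085 km

MET-63→GT-39: c = 0.295959 rad, d = 1886.74 km
GT-39→CS-76: c = 0.014011 rad, d = 89.32 km
CS-76→GNSS8: c = 0.173928 rad, d = 1108.79 km
Total = 1886.74 + 89.32 + 1108.79 = 3084.85 km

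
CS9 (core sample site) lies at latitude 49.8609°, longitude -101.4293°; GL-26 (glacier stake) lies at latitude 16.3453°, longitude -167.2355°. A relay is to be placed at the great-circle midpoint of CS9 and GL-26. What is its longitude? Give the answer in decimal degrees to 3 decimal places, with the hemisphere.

141.571°W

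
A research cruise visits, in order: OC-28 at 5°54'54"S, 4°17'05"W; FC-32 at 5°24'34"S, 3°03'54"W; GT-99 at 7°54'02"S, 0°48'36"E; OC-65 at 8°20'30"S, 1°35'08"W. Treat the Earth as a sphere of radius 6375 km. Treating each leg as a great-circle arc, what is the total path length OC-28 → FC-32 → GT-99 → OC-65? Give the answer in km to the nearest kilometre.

925 km

OC-28: φ = -5.91500°, λ = -4.28472°
FC-32: φ = -5.40944°, λ = -3.06500°
GT-99: φ = -7.90056°, λ = +0.81000°
OC-65: φ = -8.34167°, λ = -1.58556°
OC-28→FC-32: c = 0.022948 rad, d = 146.30 km
FC-32→GT-99: c = 0.080014 rad, d = 510.09 km
GT-99→OC-65: c = 0.042101 rad, d = 268.39 km
Total = 146.30 + 510.09 + 268.39 = 924.77 km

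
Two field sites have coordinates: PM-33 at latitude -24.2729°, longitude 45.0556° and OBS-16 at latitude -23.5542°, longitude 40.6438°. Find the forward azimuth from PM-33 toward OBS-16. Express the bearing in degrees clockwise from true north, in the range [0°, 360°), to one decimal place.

279.2°

Δλ = -4.4118°
y = sin Δλ · cos φ₂ = -0.070515
x = cos φ₁ sin φ₂ − sin φ₁ cos φ₂ cos Δλ = 0.011427
θ = atan2(y, x) = -80.7954° → 279.2046° (mod 360°)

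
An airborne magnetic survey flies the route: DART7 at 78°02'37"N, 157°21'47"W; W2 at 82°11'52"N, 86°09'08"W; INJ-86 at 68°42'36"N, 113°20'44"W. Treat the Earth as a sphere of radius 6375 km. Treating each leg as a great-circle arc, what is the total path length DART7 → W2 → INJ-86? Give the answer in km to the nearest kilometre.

DART7: φ = +78.04361°, λ = -157.36306°
W2: φ = +82.19778°, λ = -86.15222°
INJ-86: φ = +68.71000°, λ = -113.34556°
DART7→W2: c = 0.208670 rad, d = 1330.27 km
W2→INJ-86: c = 0.257728 rad, d = 1643.02 km
Total = 1330.27 + 1643.02 = 2973.29 km

2973 km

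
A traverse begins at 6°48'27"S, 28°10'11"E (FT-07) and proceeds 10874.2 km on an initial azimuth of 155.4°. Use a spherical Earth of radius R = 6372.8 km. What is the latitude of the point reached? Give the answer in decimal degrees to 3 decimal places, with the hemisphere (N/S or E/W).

61.465°S

FT-07: φ = -6.80750°, λ = +28.16972°
δ = d/R = 10874.2/6372.8 = 1.706346 rad
φ₂ = arcsin(sin φ₁ cos δ + cos φ₁ sin δ cos θ)
   = arcsin(-0.11853·-0.13513 + 0.99295·0.99083·-0.90924) = -61.46513°
λ₂ = λ₁ + atan2(sin θ sin δ cos φ₁, cos δ − sin φ₁ sin φ₂) = 148.46405°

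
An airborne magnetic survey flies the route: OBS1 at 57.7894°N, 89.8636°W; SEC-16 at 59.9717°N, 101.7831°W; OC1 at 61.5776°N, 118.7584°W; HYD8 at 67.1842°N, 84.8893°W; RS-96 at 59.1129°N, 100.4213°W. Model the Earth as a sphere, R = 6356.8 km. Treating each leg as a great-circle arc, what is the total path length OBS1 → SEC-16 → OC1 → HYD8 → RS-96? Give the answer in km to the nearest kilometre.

OBS1→SEC-16: c = 0.113874 rad, d = 723.87 km
SEC-16→OC1: c = 0.146900 rad, d = 933.81 km
OC1→HYD8: c = 0.269524 rad, d = 1713.31 km
HYD8→RS-96: c = 0.185606 rad, d = 1179.86 km
Total = 723.87 + 933.81 + 1713.31 + 1179.86 = 4550.86 km

4551 km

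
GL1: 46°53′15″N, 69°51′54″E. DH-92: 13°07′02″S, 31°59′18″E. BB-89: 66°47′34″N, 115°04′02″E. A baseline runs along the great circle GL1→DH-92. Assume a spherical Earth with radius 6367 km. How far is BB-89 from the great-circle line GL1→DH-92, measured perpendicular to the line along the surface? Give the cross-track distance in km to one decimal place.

GL1: φ = +46.88750°, λ = +69.86500°
DH-92: φ = -13.11722°, λ = +31.98833°
BB-89: φ = +66.79278°, λ = +115.06722°
δ₁₃ = central angle GL1→BB-89 = 0.534146 rad  (haversine)
θ₁₃ = bearing GL1→BB-89 = 33.315°,  θ₁₂ = bearing GL1→DH-92 = 219.854°
dₓₜ = R·arcsin(sin δ₁₃ · sin(θ₁₃ − θ₁₂)) = 6367·arcsin(0.50911·sin(-186.539°)) = 369.366 km
|dₓₜ| = 369.366 km

369.4 km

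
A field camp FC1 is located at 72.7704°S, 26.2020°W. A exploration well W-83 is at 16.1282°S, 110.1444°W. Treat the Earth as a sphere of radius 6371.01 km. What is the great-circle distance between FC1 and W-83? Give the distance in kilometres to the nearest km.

8097 km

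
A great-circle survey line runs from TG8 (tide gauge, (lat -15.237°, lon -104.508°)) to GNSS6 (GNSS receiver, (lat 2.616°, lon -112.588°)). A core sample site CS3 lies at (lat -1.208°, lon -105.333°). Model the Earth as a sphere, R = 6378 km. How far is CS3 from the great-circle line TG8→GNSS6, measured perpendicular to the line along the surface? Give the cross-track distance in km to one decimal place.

565.7 km

δ₁₃ = central angle TG8→CS3 = 0.245264 rad  (haversine)
θ₁₃ = bearing TG8→CS3 = 356.601°,  θ₁₂ = bearing TG8→GNSS6 = 335.207°
dₓₜ = R·arcsin(sin δ₁₃ · sin(θ₁₃ − θ₁₂)) = 6378·arcsin(0.24281·sin(21.394°)) = 565.668 km
|dₓₜ| = 565.668 km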